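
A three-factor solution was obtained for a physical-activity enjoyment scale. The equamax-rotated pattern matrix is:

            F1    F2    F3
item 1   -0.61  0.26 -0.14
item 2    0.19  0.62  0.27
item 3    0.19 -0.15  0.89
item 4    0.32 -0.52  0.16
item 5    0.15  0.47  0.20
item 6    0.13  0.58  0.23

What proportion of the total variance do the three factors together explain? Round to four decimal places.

SS loadings by factor: 0.5861, 1.3022, 1.0031; total = 2.8914.
Total variance with 6 standardized items is 6, so the solution explains 2.8914/6 = 0.4819.

0.4819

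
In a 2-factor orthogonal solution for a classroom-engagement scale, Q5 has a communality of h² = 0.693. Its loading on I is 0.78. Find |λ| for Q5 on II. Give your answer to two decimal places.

0.29

Under orthogonal rotation h² = Σλ², so λ_II² = h² − (0.6084) = 0.693 − 0.6084 = 0.0846.
|λ| = √0.0846 = 0.2909.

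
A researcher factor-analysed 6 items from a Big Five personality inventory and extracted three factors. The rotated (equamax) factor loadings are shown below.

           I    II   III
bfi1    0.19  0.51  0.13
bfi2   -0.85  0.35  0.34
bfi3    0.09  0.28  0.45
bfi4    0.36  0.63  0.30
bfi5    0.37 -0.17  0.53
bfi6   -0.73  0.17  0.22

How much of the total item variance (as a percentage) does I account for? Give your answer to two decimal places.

SS loadings for I = 0.19² + (-0.85)² + 0.09² + 0.36² + 0.37² + (-0.73)² = 1.5661
With 6 standardized items, total variance = 6. Proportion = 1.5661/6 = 0.2610 → 26.10%.

26.10%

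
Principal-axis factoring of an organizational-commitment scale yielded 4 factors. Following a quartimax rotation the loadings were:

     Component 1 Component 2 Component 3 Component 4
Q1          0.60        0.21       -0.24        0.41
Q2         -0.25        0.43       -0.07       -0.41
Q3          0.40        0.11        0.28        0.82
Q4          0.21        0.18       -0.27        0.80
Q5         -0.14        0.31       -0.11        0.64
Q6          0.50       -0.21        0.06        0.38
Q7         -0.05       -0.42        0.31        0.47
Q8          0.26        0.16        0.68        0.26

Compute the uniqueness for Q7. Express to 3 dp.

0.504

h² = (-0.05)² + (-0.42)² + 0.31² + 0.47² = 0.0025 + 0.1764 + 0.0961 + 0.2209 = 0.4959
Uniqueness u² = 1 − h² = 1 − 0.4959 = 0.5041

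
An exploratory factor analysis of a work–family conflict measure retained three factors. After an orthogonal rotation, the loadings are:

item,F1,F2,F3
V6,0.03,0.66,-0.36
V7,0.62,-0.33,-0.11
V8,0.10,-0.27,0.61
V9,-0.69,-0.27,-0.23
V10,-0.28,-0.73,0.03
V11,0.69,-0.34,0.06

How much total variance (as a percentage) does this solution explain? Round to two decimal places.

55.60%

SS loadings by factor: 1.4259, 1.3388, 0.5712; total = 3.3359.
Total variance with 6 standardized items is 6, so the solution explains 3.3359/6 = 0.5560 = 55.60%.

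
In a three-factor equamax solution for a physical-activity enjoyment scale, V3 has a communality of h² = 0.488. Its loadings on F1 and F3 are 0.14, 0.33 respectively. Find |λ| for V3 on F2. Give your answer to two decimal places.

Under orthogonal rotation h² = Σλ², so λ_F2² = h² − (0.1285) = 0.488 − 0.1285 = 0.3595.
|λ| = √0.3595 = 0.5996.

0.60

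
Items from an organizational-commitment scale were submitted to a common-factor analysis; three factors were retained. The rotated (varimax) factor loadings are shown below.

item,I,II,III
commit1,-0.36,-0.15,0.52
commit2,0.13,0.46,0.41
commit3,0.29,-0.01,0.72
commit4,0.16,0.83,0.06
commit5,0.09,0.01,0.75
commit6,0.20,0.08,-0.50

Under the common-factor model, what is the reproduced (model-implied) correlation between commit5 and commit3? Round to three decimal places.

0.566

r̂ = Σ λ_i·λ_j across factors = (0.09)(0.29) + (0.01)(-0.01) + (0.75)(0.72)
  = +0.0261 -0.0001 +0.5400 = 0.5660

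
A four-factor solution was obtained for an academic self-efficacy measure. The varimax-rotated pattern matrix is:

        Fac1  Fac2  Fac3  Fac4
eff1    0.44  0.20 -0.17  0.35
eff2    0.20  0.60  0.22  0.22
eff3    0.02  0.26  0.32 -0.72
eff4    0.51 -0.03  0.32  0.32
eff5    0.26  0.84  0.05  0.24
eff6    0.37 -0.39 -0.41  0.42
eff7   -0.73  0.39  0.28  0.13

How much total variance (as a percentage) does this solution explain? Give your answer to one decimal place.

61.2%

Communalities: 0.3850, 0.4968, 0.6888, 0.4658, 0.8333, 0.6335, 0.7803; Σh² = 4.2835.
Total variance with 7 standardized items is 7, so the solution explains 4.2835/7 = 0.6119 = 61.19%.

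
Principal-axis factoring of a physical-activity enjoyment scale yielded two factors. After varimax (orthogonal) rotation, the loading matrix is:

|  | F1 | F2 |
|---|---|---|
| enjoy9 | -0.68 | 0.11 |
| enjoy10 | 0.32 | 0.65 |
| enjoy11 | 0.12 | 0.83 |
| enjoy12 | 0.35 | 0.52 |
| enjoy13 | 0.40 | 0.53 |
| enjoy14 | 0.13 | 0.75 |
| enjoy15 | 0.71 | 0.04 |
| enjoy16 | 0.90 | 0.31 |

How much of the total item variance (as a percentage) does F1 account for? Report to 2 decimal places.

27.41%

SS loadings for F1 = (-0.68)² + 0.32² + 0.12² + 0.35² + 0.40² + 0.13² + 0.71² + 0.90² = 2.1927
With 8 standardized items, total variance = 8. Proportion = 2.1927/8 = 0.2741 → 27.41%.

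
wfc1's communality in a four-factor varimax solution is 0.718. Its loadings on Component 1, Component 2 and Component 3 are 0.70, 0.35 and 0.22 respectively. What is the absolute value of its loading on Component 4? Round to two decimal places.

0.24

Under orthogonal rotation h² = Σλ², so λ_Component 4² = h² − (0.6609) = 0.718 − 0.6609 = 0.0571.
|λ| = √0.0571 = 0.2390.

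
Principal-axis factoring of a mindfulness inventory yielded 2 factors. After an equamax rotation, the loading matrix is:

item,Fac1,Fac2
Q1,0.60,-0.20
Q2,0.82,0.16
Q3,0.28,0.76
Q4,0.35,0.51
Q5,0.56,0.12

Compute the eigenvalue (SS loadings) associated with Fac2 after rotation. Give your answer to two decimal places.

0.92

SS loadings for Fac2 = (-0.20)² + 0.16² + 0.76² + 0.51² + 0.12² = 0.0400 + 0.0256 + 0.5776 + 0.2601 + 0.0144 = 0.9177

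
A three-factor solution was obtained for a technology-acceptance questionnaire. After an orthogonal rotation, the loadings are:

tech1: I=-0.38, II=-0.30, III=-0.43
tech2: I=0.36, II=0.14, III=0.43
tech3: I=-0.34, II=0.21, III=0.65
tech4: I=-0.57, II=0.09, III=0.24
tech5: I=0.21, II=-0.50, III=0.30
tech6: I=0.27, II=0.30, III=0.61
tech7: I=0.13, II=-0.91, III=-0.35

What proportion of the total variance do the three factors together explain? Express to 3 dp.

0.516

SS loadings by factor: 0.8484, 1.3299, 1.4345; total = 3.6128.
Total variance with 7 standardized items is 7, so the solution explains 3.6128/7 = 0.5161.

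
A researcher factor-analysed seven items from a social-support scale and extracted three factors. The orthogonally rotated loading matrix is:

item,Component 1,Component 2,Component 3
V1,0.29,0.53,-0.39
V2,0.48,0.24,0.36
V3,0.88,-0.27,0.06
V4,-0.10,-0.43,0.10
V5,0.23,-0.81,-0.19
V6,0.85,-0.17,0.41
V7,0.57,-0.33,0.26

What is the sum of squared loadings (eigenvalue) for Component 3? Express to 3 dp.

0.567

SS loadings for Component 3 = (-0.39)² + 0.36² + 0.06² + 0.10² + (-0.19)² + 0.41² + 0.26² = 0.1521 + 0.1296 + 0.0036 + 0.0100 + 0.0361 + 0.1681 + 0.0676 = 0.5671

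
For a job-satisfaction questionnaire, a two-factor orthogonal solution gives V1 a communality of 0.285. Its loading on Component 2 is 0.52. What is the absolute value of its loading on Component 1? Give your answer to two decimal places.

Under orthogonal rotation h² = Σλ², so λ_Component 1² = h² − (0.2704) = 0.285 − 0.2704 = 0.0146.
|λ| = √0.0146 = 0.1208.

0.12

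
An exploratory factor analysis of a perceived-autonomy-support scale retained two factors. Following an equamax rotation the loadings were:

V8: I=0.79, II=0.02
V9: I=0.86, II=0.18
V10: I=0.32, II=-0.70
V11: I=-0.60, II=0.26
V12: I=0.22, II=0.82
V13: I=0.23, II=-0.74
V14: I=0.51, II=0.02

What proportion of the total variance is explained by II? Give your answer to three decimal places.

0.259

SS loadings for II = 0.02² + 0.18² + (-0.70)² + 0.26² + 0.82² + (-0.74)² + 0.02² = 1.8108
Proportion of variance = 1.8108 / 7 = 0.2587.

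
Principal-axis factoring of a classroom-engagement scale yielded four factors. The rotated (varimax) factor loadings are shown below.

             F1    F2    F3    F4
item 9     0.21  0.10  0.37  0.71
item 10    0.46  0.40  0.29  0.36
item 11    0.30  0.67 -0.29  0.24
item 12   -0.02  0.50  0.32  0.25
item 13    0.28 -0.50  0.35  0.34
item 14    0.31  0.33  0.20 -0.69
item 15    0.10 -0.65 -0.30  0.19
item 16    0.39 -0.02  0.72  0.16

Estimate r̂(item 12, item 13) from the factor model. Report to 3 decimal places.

-0.059

r̂ = Σ λ_i·λ_j across factors = (-0.02)(0.28) + (0.50)(-0.50) + (0.32)(0.35) + (0.25)(0.34)
  = -0.0056 -0.2500 +0.1120 +0.0850 = -0.0586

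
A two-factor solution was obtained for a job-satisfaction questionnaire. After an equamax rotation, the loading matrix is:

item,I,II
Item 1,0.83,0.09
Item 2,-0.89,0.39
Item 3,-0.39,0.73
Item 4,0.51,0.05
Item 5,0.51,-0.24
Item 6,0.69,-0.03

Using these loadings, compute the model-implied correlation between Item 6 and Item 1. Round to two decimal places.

0.57

r̂ = Σ λ_i·λ_j across factors = (0.69)(0.83) + (-0.03)(0.09)
  = +0.5727 -0.0027 = 0.5700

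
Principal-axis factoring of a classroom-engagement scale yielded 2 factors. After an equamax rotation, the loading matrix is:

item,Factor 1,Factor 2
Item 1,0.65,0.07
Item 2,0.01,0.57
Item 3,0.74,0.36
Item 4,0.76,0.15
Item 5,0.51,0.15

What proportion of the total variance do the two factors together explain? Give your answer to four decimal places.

0.4625

SS loadings by factor: 1.8079, 0.5044; total = 2.3123.
Total variance with 5 standardized items is 5, so the solution explains 2.3123/5 = 0.4625.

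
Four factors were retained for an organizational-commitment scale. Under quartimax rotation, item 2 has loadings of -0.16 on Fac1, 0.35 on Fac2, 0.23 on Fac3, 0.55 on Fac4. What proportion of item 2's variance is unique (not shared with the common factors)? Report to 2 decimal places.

0.50

h² = (-0.16)² + 0.35² + 0.23² + 0.55² = 0.0256 + 0.1225 + 0.0529 + 0.3025 = 0.5035
Uniqueness u² = 1 − h² = 1 − 0.5035 = 0.4965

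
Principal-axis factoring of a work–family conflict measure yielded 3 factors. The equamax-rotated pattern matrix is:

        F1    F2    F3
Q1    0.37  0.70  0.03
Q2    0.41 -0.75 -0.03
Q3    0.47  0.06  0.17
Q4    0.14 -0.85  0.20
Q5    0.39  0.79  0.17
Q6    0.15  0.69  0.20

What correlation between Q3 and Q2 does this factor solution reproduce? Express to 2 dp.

r̂ = Σ λ_i·λ_j across factors = (0.47)(0.41) + (0.06)(-0.75) + (0.17)(-0.03)
  = +0.1927 -0.0450 -0.0051 = 0.1426

0.14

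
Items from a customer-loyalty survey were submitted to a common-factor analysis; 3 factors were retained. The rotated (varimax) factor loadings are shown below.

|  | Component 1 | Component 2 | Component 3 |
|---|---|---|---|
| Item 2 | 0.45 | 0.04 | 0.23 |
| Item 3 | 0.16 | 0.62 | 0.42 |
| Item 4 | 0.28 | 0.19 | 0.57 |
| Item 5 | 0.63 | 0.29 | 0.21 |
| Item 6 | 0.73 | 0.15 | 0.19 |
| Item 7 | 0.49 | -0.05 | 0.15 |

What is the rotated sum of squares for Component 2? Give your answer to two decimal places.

0.53

SS loadings for Component 2 = 0.04² + 0.62² + 0.19² + 0.29² + 0.15² + (-0.05)² = 0.0016 + 0.3844 + 0.0361 + 0.0841 + 0.0225 + 0.0025 = 0.5312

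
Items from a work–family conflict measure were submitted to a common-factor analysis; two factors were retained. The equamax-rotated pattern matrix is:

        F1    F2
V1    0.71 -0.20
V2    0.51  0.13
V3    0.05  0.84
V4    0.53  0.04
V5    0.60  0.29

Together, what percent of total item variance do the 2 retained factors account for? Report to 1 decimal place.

45.1%

SS loadings by factor: 1.4076, 0.8482; total = 2.2558.
Total variance with 5 standardized items is 5, so the solution explains 2.2558/5 = 0.4512 = 45.12%.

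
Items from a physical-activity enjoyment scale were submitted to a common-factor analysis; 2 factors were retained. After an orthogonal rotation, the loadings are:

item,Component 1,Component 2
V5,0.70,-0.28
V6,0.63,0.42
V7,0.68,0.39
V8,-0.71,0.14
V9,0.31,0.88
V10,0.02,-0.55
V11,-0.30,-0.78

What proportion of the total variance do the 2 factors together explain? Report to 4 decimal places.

0.5931

Communalities: 0.5684, 0.5733, 0.6145, 0.5237, 0.8705, 0.3029, 0.6984; Σh² = 4.1517.
Total variance with 7 standardized items is 7, so the solution explains 4.1517/7 = 0.5931.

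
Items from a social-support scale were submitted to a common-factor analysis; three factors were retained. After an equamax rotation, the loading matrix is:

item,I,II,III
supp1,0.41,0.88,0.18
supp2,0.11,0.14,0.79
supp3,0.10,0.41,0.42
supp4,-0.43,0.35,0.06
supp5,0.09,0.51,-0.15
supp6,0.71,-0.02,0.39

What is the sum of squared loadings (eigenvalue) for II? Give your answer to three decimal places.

1.345

SS loadings for II = 0.88² + 0.14² + 0.41² + 0.35² + 0.51² + (-0.02)² = 0.7744 + 0.0196 + 0.1681 + 0.1225 + 0.2601 + 0.0004 = 1.3451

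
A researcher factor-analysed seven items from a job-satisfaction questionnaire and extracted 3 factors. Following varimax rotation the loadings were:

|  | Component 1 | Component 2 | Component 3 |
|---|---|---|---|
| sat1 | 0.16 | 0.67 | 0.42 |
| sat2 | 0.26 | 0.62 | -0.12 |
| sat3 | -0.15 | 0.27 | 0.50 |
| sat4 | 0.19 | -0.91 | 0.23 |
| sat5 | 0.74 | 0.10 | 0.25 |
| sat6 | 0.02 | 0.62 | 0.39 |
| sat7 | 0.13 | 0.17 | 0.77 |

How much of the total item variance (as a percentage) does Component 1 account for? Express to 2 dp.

10.24%

SS loadings for Component 1 = 0.16² + 0.26² + (-0.15)² + 0.19² + 0.74² + 0.02² + 0.13² = 0.7167
With 7 standardized items, total variance = 7. Proportion = 0.7167/7 = 0.1024 → 10.24%.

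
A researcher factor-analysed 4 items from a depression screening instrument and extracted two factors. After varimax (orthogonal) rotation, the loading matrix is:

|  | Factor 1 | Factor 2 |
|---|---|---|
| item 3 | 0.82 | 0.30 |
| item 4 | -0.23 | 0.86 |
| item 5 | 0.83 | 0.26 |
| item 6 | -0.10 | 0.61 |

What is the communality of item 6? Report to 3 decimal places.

0.382

h² = (-0.10)² + 0.61² = 0.0100 + 0.3721 = 0.3821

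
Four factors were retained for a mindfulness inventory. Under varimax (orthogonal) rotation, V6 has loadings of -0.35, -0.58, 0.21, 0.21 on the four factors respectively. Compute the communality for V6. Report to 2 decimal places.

h² = (-0.35)² + (-0.58)² + 0.21² + 0.21² = 0.1225 + 0.3364 + 0.0441 + 0.0441 = 0.5471

0.55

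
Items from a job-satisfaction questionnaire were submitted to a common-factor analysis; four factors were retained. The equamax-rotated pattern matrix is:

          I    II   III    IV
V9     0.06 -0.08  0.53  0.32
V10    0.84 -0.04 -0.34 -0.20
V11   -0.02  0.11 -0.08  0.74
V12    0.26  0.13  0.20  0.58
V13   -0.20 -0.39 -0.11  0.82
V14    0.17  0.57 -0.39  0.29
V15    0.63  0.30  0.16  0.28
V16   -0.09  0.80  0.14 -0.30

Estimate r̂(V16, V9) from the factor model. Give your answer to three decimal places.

-0.091

r̂ = Σ λ_i·λ_j across factors = (-0.09)(0.06) + (0.80)(-0.08) + (0.14)(0.53) + (-0.30)(0.32)
  = -0.0054 -0.0640 +0.0742 -0.0960 = -0.0912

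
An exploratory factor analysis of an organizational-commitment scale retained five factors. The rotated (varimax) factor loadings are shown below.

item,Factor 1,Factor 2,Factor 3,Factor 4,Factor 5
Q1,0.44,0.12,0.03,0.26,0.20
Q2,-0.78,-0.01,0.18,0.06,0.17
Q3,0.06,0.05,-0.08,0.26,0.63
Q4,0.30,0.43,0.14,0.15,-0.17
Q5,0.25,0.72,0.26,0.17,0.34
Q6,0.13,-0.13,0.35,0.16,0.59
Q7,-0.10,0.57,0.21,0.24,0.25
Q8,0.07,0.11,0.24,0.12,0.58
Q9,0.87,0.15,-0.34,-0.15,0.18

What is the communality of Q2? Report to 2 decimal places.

h² = (-0.78)² + (-0.01)² + 0.18² + 0.06² + 0.17² = 0.6084 + 0.0001 + 0.0324 + 0.0036 + 0.0289 = 0.6734

0.67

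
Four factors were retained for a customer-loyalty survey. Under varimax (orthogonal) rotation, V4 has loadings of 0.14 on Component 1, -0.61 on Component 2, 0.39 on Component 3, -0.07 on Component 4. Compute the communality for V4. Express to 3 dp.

h² = 0.14² + (-0.61)² + 0.39² + (-0.07)² = 0.0196 + 0.3721 + 0.1521 + 0.0049 = 0.5487

0.549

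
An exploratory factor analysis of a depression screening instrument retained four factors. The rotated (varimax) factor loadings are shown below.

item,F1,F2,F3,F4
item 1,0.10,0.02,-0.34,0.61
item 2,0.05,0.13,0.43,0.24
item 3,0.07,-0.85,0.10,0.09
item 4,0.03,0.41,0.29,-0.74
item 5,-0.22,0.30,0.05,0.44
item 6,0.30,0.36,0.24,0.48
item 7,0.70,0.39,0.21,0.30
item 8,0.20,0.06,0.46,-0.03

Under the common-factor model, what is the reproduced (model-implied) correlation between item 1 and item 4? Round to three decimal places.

r̂ = Σ λ_i·λ_j across factors = (0.10)(0.03) + (0.02)(0.41) + (-0.34)(0.29) + (0.61)(-0.74)
  = +0.0030 +0.0082 -0.0986 -0.4514 = -0.5388

-0.539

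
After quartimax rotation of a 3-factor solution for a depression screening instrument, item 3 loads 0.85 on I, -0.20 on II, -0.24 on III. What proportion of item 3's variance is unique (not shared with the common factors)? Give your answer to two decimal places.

h² = 0.85² + (-0.20)² + (-0.24)² = 0.7225 + 0.0400 + 0.0576 = 0.8201
Uniqueness u² = 1 − h² = 1 − 0.8201 = 0.1799

0.18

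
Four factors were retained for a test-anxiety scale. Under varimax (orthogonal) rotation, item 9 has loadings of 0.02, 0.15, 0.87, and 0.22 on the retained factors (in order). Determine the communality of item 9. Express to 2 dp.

h² = 0.02² + 0.15² + 0.87² + 0.22² = 0.0004 + 0.0225 + 0.7569 + 0.0484 = 0.8282

0.83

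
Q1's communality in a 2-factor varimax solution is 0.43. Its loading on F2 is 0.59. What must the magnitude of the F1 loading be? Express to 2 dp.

0.29

Under orthogonal rotation h² = Σλ², so λ_F1² = h² − (0.3481) = 0.43 − 0.3481 = 0.0819.
|λ| = √0.0819 = 0.2862.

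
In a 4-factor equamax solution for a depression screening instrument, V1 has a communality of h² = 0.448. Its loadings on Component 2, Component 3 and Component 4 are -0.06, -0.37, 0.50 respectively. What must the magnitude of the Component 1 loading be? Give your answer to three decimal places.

0.240

Under orthogonal rotation h² = Σλ², so λ_Component 1² = h² − (0.3905) = 0.448 − 0.3905 = 0.0575.
|λ| = √0.0575 = 0.2398.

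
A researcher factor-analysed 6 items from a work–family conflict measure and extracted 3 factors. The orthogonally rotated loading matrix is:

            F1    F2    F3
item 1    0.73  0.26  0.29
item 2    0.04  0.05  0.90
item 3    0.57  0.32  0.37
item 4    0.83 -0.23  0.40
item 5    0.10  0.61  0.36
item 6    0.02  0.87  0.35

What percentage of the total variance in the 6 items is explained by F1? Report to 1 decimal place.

SS loadings for F1 = 0.73² + 0.04² + 0.57² + 0.83² + 0.10² + 0.02² = 1.5587
With 6 standardized items, total variance = 6. Proportion = 1.5587/6 = 0.2598 → 25.98%.

26.0%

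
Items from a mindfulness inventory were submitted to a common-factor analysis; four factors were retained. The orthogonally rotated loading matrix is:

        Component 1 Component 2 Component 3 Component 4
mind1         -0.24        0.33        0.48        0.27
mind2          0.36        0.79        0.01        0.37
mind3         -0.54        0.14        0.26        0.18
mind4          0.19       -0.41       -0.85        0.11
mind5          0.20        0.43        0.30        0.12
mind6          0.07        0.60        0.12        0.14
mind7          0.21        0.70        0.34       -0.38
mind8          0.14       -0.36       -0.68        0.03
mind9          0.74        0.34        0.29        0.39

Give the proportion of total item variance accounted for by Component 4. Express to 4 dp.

0.0651

SS loadings for Component 4 = 0.27² + 0.37² + 0.18² + 0.11² + 0.12² + 0.14² + (-0.38)² + 0.03² + 0.39² = 0.5857
Proportion of variance = 0.5857 / 9 = 0.0651.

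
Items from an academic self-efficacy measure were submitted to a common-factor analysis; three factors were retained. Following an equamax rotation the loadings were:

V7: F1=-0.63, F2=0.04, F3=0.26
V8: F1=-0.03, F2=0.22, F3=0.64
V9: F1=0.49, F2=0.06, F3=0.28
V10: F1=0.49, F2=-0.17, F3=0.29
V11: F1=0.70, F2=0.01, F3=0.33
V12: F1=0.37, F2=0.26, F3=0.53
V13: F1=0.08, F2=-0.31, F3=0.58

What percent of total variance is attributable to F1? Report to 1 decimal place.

SS loadings for F1 = (-0.63)² + (-0.03)² + 0.49² + 0.49² + 0.70² + 0.37² + 0.08² = 1.5113
With 7 standardized items, total variance = 7. Proportion = 1.5113/7 = 0.2159 → 21.59%.

21.6%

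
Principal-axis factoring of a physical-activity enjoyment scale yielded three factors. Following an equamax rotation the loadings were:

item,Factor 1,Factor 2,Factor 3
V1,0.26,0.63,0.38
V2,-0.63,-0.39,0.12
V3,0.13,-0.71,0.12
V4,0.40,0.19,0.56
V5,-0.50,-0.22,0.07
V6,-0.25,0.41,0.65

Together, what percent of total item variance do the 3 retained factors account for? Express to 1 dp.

Communalities: 0.6089, 0.5634, 0.5354, 0.5097, 0.3033, 0.6531; Σh² = 3.1738.
Total variance with 6 standardized items is 6, so the solution explains 3.1738/6 = 0.5290 = 52.90%.

52.9%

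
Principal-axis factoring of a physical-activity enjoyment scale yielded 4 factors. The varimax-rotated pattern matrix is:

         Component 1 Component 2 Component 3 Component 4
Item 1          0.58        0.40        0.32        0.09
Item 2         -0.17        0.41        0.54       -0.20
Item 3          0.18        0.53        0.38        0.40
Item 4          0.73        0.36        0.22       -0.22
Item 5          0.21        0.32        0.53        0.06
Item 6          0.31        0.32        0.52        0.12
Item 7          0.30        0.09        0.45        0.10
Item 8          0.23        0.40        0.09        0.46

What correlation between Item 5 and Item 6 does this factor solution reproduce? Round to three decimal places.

r̂ = Σ λ_i·λ_j across factors = (0.21)(0.31) + (0.32)(0.32) + (0.53)(0.52) + (0.06)(0.12)
  = +0.0651 +0.1024 +0.2756 +0.0072 = 0.4503

0.450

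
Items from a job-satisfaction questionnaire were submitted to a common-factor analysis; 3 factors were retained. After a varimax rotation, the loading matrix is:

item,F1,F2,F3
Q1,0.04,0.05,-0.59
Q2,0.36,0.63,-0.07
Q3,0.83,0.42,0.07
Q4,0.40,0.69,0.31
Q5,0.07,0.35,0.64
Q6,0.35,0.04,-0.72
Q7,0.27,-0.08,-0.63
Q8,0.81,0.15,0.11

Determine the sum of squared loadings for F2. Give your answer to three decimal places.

1.205

SS loadings for F2 = 0.05² + 0.63² + 0.42² + 0.69² + 0.35² + 0.04² + (-0.08)² + 0.15² = 0.0025 + 0.3969 + 0.1764 + 0.4761 + 0.1225 + 0.0016 + 0.0064 + 0.0225 = 1.2049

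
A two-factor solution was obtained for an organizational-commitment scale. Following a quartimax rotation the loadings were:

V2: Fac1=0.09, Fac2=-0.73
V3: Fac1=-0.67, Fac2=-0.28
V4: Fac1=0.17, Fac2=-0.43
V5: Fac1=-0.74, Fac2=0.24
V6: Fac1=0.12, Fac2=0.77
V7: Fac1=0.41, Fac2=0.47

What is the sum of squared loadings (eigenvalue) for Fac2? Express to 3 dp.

1.668

SS loadings for Fac2 = (-0.73)² + (-0.28)² + (-0.43)² + 0.24² + 0.77² + 0.47² = 0.5329 + 0.0784 + 0.1849 + 0.0576 + 0.5929 + 0.2209 = 1.6676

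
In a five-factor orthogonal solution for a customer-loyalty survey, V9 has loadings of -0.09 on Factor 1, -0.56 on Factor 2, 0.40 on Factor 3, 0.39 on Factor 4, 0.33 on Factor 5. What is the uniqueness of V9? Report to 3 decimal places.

h² = (-0.09)² + (-0.56)² + 0.40² + 0.39² + 0.33² = 0.0081 + 0.3136 + 0.1600 + 0.1521 + 0.1089 = 0.7427
Uniqueness u² = 1 − h² = 1 − 0.7427 = 0.2573

0.257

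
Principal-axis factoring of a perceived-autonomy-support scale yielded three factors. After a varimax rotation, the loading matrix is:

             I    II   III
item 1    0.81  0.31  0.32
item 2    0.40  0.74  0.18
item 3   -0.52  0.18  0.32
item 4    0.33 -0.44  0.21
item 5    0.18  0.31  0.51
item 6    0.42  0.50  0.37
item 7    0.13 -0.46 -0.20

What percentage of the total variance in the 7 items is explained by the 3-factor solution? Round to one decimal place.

SS loadings by factor: 1.4211, 1.4274, 0.7183; total = 3.5668.
Total variance with 7 standardized items is 7, so the solution explains 3.5668/7 = 0.5095 = 50.95%.

51.0%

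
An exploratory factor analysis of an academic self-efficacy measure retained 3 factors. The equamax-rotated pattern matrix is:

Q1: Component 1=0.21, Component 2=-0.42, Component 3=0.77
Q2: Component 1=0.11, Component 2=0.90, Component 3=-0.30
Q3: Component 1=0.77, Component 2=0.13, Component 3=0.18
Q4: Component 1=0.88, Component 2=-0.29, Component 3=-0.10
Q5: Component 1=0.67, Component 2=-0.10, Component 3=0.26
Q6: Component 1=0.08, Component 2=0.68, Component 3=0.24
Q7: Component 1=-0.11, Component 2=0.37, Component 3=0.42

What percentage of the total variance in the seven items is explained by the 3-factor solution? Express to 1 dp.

SS loadings by factor: 1.8909, 1.6967, 1.0269; total = 4.6145.
Total variance with 7 standardized items is 7, so the solution explains 4.6145/7 = 0.6592 = 65.92%.

65.9%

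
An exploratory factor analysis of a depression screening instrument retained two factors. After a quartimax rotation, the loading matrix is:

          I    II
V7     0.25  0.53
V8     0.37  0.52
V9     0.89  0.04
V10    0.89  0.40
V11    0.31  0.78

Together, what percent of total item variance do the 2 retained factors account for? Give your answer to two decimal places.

64.02%

Communalities: 0.3434, 0.4073, 0.7937, 0.9521, 0.7045; Σh² = 3.2010.
Total variance with 5 standardized items is 5, so the solution explains 3.2010/5 = 0.6402 = 64.02%.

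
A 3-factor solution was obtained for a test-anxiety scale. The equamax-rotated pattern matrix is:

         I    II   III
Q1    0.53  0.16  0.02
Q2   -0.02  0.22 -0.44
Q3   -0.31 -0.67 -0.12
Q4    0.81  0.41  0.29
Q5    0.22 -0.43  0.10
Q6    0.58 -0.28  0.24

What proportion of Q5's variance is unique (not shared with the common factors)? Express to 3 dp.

0.757

h² = 0.22² + (-0.43)² + 0.10² = 0.0484 + 0.1849 + 0.0100 = 0.2433
Uniqueness u² = 1 − h² = 1 − 0.2433 = 0.7567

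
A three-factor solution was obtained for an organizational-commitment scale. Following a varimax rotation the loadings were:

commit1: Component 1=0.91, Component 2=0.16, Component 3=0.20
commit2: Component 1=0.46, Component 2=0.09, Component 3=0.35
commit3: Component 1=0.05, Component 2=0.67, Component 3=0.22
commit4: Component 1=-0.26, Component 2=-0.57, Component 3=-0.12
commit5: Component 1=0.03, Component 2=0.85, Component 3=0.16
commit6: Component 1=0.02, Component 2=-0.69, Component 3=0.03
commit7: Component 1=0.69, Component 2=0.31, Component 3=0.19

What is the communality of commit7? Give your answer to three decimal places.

0.608

h² = 0.69² + 0.31² + 0.19² = 0.4761 + 0.0961 + 0.0361 = 0.6083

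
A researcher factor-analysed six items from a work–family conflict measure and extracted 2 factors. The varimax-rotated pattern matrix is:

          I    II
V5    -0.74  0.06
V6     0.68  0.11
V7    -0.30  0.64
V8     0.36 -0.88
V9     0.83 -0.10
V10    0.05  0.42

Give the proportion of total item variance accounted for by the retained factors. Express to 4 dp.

0.5512

Communalities: 0.5512, 0.4745, 0.4996, 0.9040, 0.6989, 0.1789; Σh² = 3.3071.
Total variance with 6 standardized items is 6, so the solution explains 3.3071/6 = 0.5512.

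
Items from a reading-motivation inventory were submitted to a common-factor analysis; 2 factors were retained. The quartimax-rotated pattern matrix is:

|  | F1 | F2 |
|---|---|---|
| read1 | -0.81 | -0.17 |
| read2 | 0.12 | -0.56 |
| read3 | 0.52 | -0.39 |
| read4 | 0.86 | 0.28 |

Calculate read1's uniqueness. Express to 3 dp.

h² = (-0.81)² + (-0.17)² = 0.6561 + 0.0289 = 0.6850
Uniqueness u² = 1 − h² = 1 − 0.6850 = 0.3150

0.315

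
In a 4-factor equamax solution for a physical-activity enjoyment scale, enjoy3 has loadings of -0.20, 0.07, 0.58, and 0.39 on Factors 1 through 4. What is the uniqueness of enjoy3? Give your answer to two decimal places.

h² = (-0.20)² + 0.07² + 0.58² + 0.39² = 0.0400 + 0.0049 + 0.3364 + 0.1521 = 0.5334
Uniqueness u² = 1 − h² = 1 − 0.5334 = 0.4666

0.47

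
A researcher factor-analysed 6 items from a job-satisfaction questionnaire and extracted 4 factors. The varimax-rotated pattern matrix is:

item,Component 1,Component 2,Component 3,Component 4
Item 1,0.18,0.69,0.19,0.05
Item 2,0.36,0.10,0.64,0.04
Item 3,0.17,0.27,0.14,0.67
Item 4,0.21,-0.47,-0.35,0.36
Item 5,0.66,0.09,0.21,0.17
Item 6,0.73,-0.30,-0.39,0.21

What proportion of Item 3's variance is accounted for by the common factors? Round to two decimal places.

0.57

h² = 0.17² + 0.27² + 0.14² + 0.67² = 0.0289 + 0.0729 + 0.0196 + 0.4489 = 0.5703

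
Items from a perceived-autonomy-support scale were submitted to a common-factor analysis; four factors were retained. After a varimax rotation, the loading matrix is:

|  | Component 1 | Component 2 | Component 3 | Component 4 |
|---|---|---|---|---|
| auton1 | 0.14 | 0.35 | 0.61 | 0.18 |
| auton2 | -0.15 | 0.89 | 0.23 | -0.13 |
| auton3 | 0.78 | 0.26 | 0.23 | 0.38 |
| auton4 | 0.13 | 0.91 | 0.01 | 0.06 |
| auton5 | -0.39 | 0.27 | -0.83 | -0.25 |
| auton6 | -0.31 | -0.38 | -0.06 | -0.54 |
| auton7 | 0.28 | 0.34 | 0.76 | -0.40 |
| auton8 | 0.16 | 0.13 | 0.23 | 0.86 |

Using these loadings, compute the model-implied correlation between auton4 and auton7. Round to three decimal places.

r̂ = Σ λ_i·λ_j across factors = (0.13)(0.28) + (0.91)(0.34) + (0.01)(0.76) + (0.06)(-0.40)
  = +0.0364 +0.3094 +0.0076 -0.0240 = 0.3294

0.329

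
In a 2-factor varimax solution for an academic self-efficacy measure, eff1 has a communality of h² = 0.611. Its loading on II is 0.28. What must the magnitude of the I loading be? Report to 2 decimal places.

0.73

Under orthogonal rotation h² = Σλ², so λ_I² = h² − (0.0784) = 0.611 − 0.0784 = 0.5326.
|λ| = √0.5326 = 0.7298.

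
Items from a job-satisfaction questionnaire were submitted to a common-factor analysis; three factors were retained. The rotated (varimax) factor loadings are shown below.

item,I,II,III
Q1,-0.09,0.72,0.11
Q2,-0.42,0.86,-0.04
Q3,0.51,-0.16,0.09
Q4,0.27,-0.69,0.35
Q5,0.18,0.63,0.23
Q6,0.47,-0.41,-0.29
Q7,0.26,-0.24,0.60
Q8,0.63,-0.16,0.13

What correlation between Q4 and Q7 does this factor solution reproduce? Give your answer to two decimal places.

r̂ = Σ λ_i·λ_j across factors = (0.27)(0.26) + (-0.69)(-0.24) + (0.35)(0.60)
  = +0.0702 +0.1656 +0.2100 = 0.4458

0.45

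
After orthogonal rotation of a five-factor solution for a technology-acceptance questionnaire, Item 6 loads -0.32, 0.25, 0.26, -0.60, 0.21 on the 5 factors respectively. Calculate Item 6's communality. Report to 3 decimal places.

h² = (-0.32)² + 0.25² + 0.26² + (-0.60)² + 0.21² = 0.1024 + 0.0625 + 0.0676 + 0.3600 + 0.0441 = 0.6366

0.637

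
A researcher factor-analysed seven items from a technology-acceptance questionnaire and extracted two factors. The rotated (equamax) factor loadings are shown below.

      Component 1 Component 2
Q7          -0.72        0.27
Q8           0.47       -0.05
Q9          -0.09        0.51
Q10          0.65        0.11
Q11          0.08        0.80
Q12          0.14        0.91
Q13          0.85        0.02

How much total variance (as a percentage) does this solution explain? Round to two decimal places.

Communalities: 0.5913, 0.2234, 0.2682, 0.4346, 0.6464, 0.8477, 0.7229; Σh² = 3.7345.
Total variance with 7 standardized items is 7, so the solution explains 3.7345/7 = 0.5335 = 53.35%.

53.35%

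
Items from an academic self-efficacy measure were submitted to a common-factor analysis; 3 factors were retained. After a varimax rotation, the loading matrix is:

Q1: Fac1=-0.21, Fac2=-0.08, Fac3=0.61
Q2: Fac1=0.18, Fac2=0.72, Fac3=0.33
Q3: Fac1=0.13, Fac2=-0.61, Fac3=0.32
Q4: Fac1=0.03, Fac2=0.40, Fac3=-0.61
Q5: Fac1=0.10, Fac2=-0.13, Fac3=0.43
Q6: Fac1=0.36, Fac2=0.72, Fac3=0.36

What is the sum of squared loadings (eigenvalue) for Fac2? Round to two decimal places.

1.59

SS loadings for Fac2 = (-0.08)² + 0.72² + (-0.61)² + 0.40² + (-0.13)² + 0.72² = 0.0064 + 0.5184 + 0.3721 + 0.1600 + 0.0169 + 0.5184 = 1.5922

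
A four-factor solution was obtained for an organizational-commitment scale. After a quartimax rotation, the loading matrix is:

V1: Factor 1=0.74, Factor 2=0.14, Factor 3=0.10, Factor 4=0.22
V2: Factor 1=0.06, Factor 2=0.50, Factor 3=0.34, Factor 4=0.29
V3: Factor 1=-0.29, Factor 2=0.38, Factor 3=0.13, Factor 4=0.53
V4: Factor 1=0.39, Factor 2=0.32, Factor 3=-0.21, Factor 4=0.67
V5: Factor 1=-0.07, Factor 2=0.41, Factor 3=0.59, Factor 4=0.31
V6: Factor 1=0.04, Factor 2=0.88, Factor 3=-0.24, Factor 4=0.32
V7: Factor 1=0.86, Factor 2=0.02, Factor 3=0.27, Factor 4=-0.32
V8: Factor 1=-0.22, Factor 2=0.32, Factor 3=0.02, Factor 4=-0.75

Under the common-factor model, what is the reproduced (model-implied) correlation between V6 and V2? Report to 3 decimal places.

0.454

r̂ = Σ λ_i·λ_j across factors = (0.04)(0.06) + (0.88)(0.50) + (-0.24)(0.34) + (0.32)(0.29)
  = +0.0024 +0.4400 -0.0816 +0.0928 = 0.4536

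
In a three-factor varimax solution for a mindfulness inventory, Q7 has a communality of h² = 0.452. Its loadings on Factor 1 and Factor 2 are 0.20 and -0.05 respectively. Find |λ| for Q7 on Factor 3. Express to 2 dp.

0.64

Under orthogonal rotation h² = Σλ², so λ_Factor 3² = h² − (0.0425) = 0.452 − 0.0425 = 0.4095.
|λ| = √0.4095 = 0.6399.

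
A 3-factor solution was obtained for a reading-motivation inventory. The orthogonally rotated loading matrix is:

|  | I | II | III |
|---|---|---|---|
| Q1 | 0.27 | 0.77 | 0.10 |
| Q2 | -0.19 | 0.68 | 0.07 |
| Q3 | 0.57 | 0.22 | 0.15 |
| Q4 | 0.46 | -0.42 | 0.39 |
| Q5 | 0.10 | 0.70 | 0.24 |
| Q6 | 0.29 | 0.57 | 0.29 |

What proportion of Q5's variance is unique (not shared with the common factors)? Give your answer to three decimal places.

h² = 0.10² + 0.70² + 0.24² = 0.0100 + 0.4900 + 0.0576 = 0.5576
Uniqueness u² = 1 − h² = 1 − 0.5576 = 0.4424

0.442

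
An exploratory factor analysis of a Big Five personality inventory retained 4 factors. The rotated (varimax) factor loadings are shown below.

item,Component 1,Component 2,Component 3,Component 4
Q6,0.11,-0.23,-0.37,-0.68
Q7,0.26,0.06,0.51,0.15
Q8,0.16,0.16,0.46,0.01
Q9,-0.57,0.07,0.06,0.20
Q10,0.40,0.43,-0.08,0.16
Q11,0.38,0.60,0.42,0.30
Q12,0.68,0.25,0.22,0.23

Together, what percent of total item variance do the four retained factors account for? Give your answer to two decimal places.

SS loadings by factor: 1.1970, 0.6944, 0.8434, 0.6935; total = 3.4283.
Total variance with 7 standardized items is 7, so the solution explains 3.4283/7 = 0.4898 = 48.98%.

48.98%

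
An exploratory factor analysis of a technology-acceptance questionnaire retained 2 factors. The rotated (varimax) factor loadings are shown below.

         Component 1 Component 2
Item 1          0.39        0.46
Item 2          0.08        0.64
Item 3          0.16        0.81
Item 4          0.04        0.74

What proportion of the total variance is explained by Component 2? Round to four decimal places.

SS loadings for Component 2 = 0.46² + 0.64² + 0.81² + 0.74² = 1.8249
Proportion of variance = 1.8249 / 4 = 0.4562.

0.4562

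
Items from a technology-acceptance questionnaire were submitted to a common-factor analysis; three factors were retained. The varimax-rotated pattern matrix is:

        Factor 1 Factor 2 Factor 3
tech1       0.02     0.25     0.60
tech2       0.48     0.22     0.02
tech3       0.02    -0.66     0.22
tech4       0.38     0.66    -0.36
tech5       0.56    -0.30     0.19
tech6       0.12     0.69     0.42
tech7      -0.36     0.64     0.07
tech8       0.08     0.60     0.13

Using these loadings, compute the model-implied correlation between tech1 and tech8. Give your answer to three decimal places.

0.230

r̂ = Σ λ_i·λ_j across factors = (0.02)(0.08) + (0.25)(0.60) + (0.60)(0.13)
  = +0.0016 +0.1500 +0.0780 = 0.2296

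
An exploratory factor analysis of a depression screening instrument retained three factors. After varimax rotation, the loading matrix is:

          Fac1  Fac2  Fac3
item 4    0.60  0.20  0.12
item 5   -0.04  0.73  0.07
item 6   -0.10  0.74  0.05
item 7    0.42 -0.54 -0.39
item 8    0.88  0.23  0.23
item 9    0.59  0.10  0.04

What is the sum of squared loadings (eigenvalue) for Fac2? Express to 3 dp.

1.475

SS loadings for Fac2 = 0.20² + 0.73² + 0.74² + (-0.54)² + 0.23² + 0.10² = 0.0400 + 0.5329 + 0.5476 + 0.2916 + 0.0529 + 0.0100 = 1.4750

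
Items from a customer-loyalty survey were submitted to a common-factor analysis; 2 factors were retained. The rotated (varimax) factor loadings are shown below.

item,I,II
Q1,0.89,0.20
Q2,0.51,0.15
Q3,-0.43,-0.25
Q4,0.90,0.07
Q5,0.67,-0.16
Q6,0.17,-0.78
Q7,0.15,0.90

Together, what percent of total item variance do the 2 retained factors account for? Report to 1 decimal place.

SS loadings by factor: 2.5474, 1.5739; total = 4.1213.
Total variance with 7 standardized items is 7, so the solution explains 4.1213/7 = 0.5888 = 58.88%.

58.9%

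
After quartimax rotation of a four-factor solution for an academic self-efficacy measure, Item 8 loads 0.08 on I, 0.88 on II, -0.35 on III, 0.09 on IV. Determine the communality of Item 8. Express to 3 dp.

0.911

h² = 0.08² + 0.88² + (-0.35)² + 0.09² = 0.0064 + 0.7744 + 0.1225 + 0.0081 = 0.9114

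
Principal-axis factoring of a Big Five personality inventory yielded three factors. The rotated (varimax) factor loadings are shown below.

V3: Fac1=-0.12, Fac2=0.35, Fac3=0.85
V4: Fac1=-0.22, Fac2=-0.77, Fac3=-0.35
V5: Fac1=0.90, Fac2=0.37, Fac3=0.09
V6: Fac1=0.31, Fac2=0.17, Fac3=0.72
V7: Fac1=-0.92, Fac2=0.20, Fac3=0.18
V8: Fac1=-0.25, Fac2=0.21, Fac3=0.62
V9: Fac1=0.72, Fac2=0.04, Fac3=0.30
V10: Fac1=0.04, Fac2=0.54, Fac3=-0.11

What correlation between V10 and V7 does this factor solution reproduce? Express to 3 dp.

r̂ = Σ λ_i·λ_j across factors = (0.04)(-0.92) + (0.54)(0.20) + (-0.11)(0.18)
  = -0.0368 +0.1080 -0.0198 = 0.0514

0.051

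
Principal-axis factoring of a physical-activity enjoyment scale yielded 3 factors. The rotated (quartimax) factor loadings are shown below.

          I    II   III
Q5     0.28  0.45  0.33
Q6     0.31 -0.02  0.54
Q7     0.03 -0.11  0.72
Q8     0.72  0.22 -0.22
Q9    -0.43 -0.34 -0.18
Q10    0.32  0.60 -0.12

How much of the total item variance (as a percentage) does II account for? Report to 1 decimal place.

12.3%

SS loadings for II = 0.45² + (-0.02)² + (-0.11)² + 0.22² + (-0.34)² + 0.60² = 0.7390
With 6 standardized items, total variance = 6. Proportion = 0.7390/6 = 0.1232 → 12.32%.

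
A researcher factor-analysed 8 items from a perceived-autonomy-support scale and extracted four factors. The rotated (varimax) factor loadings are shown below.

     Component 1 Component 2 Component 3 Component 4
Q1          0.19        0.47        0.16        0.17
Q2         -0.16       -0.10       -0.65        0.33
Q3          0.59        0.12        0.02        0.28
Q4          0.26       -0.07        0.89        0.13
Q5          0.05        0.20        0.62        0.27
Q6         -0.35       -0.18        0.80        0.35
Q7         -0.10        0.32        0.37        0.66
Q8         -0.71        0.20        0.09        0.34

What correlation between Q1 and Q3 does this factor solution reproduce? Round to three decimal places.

0.219

r̂ = Σ λ_i·λ_j across factors = (0.19)(0.59) + (0.47)(0.12) + (0.16)(0.02) + (0.17)(0.28)
  = +0.1121 +0.0564 +0.0032 +0.0476 = 0.2193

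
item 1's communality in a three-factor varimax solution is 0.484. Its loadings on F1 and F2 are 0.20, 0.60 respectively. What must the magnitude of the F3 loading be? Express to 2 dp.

Under orthogonal rotation h² = Σλ², so λ_F3² = h² − (0.4000) = 0.484 − 0.4000 = 0.0840.
|λ| = √0.0840 = 0.2898.

0.29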